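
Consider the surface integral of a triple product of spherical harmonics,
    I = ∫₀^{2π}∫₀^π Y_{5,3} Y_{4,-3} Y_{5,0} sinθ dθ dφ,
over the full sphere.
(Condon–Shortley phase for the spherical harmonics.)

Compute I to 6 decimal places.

Rules hold: Σm=0, L=14 even, 1≤5≤9.
N = 11·9·11 = 1089
Δ = 4!·6!·4!/15! = 1/3153150
Racah Σ t=0..4: t=0:+1/69120 t=1:−1/1728 t=2:+1/576 t=3:−1/1728 t=4:+1/69120 = 7/11520
⇒ 3j(5 4 5; 0 0 0)² = 2/143, sgn -1
Racah Σ t=0..1: t=0:+1/6912 t=1:−1/17280 = 1/11520
⇒ 3j(5 4 5; 3 -3 0)² = 2/143, sgn -1
4πI² = N·(3j₀)²·(3jₘ)² = 36/169
I = +1·√(0.213018/4π) = 0.13019760

0.130198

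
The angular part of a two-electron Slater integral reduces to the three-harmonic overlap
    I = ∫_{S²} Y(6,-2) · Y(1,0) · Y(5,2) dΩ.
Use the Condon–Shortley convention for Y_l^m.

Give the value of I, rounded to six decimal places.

m-sum 0 ✓  L=12 even ✓  5≤5≤7 ✓
Π(2lᵢ+1) = 13×3×11 = 429
triangle coeff Δ(6,1,5) = 1/858
Σ_t [1,1]: t=1:−1/14400 = -1/14400
(3j)²=6/143 [(6 1 5; 0 0 0)], sign=+1
Σ_t [1,1]: t=1:−1/30240 = -1/30240
(3j)²=16/429 [(6 1 5; -2 0 2)], sign=+1
⇒ 4πI² = 96/143
I = (+1)√(96/143/(4π)) = 0.23113338

0.231133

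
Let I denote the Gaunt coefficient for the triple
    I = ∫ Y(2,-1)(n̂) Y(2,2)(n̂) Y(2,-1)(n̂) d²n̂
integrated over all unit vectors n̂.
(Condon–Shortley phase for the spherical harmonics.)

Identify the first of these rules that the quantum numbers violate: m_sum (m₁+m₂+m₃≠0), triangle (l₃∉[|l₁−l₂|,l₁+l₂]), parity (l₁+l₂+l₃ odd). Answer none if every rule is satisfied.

none

Σmᵢ = 0  ✓
l₃∈[|l₁−l₂|,l₁+l₂]=[0,4], have l₃=2  ✓
Σlᵢ = 6 ⇒ even  ✓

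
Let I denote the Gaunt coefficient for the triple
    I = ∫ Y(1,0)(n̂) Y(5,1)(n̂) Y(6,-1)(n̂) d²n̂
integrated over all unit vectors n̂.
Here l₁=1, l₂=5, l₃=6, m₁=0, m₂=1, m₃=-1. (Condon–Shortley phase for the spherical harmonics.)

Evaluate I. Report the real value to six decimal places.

-0.241725

m-sum 0 ✓  L=12 even ✓  4≤6≤6 ✓
Π(2lᵢ+1) = 3×11×13 = 429
triangle coeff Δ(1,5,6) = 1/858
Σ_t [0,0]: t=0:+1/14400 = 1/14400
(3j)²=6/143 [(1 5 6; 0 0 0)], sign=+1
Σ_t [0,0]: t=0:+1/17280 = 1/17280
(3j)²=35/858 [(1 5 6; 0 1 -1)], sign=-1
⇒ 4πI² = 105/143
I = (-1)√(105/143/(4π)) = -0.24172507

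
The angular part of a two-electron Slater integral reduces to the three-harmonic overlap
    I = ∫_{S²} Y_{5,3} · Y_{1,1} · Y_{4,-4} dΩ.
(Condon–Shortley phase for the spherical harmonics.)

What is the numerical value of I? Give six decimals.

m-sum 0 ✓  L=10 even ✓  4≤4≤6 ✓
Π(2lᵢ+1) = 11×3×9 = 297
triangle coeff Δ(5,1,4) = 1/495
Σ_t [1,1]: t=1:−1/576 = -1/576
(3j)²=5/99 [(5 1 4; 0 0 0)], sign=-1
Σ_t [2,2]: t=2:+1/80640 = 1/80640
(3j)²=1/495 [(5 1 4; 3 1 -4)], sign=+1
⇒ 4πI² = 1/33
I = (-1)√(1/33/(4π)) = -0.04910640

-0.049106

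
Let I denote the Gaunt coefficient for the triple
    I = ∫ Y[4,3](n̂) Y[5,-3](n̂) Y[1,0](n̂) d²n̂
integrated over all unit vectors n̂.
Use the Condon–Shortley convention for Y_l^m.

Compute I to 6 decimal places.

Checks pass: Σm=0; 10 even; l₃=1∈[1,9].
(2·4+1)(2·5+1)(2·1+1) = 297
Δ: 8! 0! 2! / 11! → 1/495
sum: t=4:+1/576 = 1/576
3j²(4 5 1; 0 0 0) = Δ·Π!·Σ² = 5/99  (sign -1)
sum: t=1:−1/5040 = -1/5040
3j²(4 5 1; 3 -3 0) = Δ·Π!·Σ² = 16/495  (sign +1)
combine: 4πI² = 297·5/99·16/495 = 16/33
take √, sign -1: I = -0.19642560

-0.196426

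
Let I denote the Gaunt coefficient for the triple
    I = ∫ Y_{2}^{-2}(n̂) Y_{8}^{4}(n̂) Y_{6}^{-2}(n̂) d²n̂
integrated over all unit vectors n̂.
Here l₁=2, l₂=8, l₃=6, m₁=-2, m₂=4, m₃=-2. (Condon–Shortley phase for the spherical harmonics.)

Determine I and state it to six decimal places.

Rules hold: Σm=0, L=16 even, 6≤6≤10.
N = 5·17·13 = 1105
Δ = 4!·0!·12!/17! = 1/30940
Racah Σ t=2..2: t=2:+1/2073600 = 1/2073600
⇒ 3j(2 8 6; 0 0 0)² = 28/1105, sgn +1
Racah Σ t=4..4: t=4:+1/23224320 = 1/23224320
⇒ 3j(2 8 6; -2 4 -2)² = 99/6188, sgn +1
4πI² = N·(3j₀)²·(3jₘ)² = 99/221
I = +1·√(0.447964/4π) = 0.18880632

0.188806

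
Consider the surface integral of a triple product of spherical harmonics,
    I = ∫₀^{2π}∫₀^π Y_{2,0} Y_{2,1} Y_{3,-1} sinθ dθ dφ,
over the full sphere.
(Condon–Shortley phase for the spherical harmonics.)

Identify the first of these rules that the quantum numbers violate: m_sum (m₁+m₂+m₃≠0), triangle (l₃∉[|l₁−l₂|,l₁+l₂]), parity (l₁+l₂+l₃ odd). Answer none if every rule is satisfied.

parity

Σmᵢ = 0  ✓
l₃∈[|l₁−l₂|,l₁+l₂]=[0,4], have l₃=3  ✓
Σlᵢ = 7 ⇒ odd  ✗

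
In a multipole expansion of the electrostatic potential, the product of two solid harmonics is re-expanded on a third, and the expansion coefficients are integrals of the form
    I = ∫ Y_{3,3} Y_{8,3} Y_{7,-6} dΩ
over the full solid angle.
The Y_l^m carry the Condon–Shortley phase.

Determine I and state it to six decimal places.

Checks pass: Σm=0; 18 even; l₃=7∈[5,11].
(2·3+1)(2·8+1)(2·7+1) = 1785
Δ: 4! 2! 12! / 19! → 1/5290740
sum: t=1:−1/7257600 t=2:+1/2073600 t=3:−1/7257600 = 1/4838400
3j²(3 8 7; 0 0 0) = Δ·Π!·Σ² = 252/20995  (sign -1)
sum: t=0:+1/1916006400 = 1/1916006400
3j²(3 8 7; 3 3 -6) = Δ·Π!·Σ² = 5/4522  (sign -1)
combine: 4πI² = 1785·252/20995·5/4522 = 1890/79781
take √, sign +1: I = 0.04341864

0.043419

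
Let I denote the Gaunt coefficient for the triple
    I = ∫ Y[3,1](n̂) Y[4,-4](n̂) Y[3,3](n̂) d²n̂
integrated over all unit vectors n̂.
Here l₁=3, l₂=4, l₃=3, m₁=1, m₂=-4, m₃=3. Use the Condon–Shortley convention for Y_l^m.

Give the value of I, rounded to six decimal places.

Checks pass: Σm=0; 10 even; l₃=3∈[1,7].
(2·3+1)(2·4+1)(2·3+1) = 441
Δ: 4! 2! 4! / 11! → 1/34650
sum: t=1:−1/72 t=2:+1/16 t=3:−1/72 = 5/144
3j²(3 4 3; 0 0 0) = Δ·Π!·Σ² = 2/77  (sign -1)
sum: t=0:+1/1152 = 1/1152
3j²(3 4 3; 1 -4 3) = Δ·Π!·Σ² = 1/33  (sign +1)
combine: 4πI² = 441·2/77·1/33 = 42/121
take √, sign -1: I = -0.16619847

-0.166198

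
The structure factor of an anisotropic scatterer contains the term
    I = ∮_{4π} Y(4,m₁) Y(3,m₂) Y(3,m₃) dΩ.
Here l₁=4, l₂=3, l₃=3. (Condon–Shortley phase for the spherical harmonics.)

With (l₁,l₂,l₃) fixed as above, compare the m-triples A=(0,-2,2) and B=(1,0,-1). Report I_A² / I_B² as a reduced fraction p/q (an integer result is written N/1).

Same 4,3,3: normalisation and zero-m 3j drop out of the ratio.
A: Δ: 4! 4! 2! / 11! → 1/34650; sum: t=0:+1/576 t=1:−1/72 = -7/576; 3j²(4 3 3; 0 -2 2) = Δ·Π!·Σ² = 7/198  (sign +1)
B: Δ: 4! 4! 2! / 11! → 1/34650; sum: t=1:−1/48 t=2:+1/24 t=3:−1/288 = 5/288; 3j²(4 3 3; 1 0 -1) = Δ·Π!·Σ² = 5/462  (sign +1)
I_A²/I_B² = (7/198)/(5/462) = 49/15

49/15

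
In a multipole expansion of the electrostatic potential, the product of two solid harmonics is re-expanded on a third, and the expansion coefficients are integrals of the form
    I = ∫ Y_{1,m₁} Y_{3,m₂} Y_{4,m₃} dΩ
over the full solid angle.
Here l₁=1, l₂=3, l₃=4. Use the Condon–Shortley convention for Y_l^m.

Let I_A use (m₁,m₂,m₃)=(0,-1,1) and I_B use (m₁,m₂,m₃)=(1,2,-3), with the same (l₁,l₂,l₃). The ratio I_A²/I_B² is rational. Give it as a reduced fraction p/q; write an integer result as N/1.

Same 1,3,4: normalisation and zero-m 3j drop out of the ratio.
A: Δ: 0! 2! 6! / 9! → 1/252; sum: t=0:+1/48 = 1/48; 3j²(1 3 4; 0 -1 1) = Δ·Π!·Σ² = 5/84  (sign -1)
B: Δ: 0! 2! 6! / 9! → 1/252; sum: t=0:+1/240 = 1/240; 3j²(1 3 4; 1 2 -3) = Δ·Π!·Σ² = 1/12  (sign -1)
I_A²/I_B² = (5/84)/(1/12) = 5/7

5/7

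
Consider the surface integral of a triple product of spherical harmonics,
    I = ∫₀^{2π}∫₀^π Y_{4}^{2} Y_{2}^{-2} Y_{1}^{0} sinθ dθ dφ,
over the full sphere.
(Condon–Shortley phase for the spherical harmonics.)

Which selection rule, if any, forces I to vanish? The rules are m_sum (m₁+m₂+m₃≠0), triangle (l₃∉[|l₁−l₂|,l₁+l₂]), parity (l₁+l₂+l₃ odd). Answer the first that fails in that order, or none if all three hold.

triangle

azimuthal sum: 2 − 2 + 0 = 0  ✓
2 ≤ 1 ≤ 6 (triangle on l)  ✗
L = 4 + 2 + 1 = 7 (odd)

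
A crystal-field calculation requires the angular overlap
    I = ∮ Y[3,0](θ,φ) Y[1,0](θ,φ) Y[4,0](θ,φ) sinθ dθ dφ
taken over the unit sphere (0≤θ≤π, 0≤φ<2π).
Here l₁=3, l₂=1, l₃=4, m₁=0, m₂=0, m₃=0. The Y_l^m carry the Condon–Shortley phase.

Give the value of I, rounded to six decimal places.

0.246233

Checks pass: Σm=0; 8 even; l₃=4∈[2,4].
(2·3+1)(2·1+1)(2·4+1) = 189
Δ: 0! 6! 2! / 9! → 1/252
sum: t=0:+1/36 = 1/36
3j²(3 1 4; 0 0 0) = Δ·Π!·Σ² = 4/63  (sign +1)
(m-triple is (0,0,0) — same symbol as above.)
combine: 4πI² = 189·4/63·4/63 = 16/21
take √, sign +1: I = 0.24623252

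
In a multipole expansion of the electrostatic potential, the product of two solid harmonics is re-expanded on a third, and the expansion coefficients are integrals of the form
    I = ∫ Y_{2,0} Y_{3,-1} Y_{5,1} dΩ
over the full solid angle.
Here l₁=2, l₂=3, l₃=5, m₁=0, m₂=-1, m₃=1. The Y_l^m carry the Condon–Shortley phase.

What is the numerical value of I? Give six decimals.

-0.227318

Rules hold: Σm=0, L=10 even, 1≤5≤5.
N = 5·7·11 = 385
Δ = 0!·4!·6!/11! = 1/2310
Racah Σ t=0..0: t=0:+1/144 = 1/144
⇒ 3j(2 3 5; 0 0 0)² = 10/231, sgn -1
Racah Σ t=0..0: t=0:+1/192 = 1/192
⇒ 3j(2 3 5; 0 -1 1)² = 3/77, sgn +1
4πI² = N·(3j₀)²·(3jₘ)² = 50/77
I = -1·√(0.649351/4π) = -0.22731846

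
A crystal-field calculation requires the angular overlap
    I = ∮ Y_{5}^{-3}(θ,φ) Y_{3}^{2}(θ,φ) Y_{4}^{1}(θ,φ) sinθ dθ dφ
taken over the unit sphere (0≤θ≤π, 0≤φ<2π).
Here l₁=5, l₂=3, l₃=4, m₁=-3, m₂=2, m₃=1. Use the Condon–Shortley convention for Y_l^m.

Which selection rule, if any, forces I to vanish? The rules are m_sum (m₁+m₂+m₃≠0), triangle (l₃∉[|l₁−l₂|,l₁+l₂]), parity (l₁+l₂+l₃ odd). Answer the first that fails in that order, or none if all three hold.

azimuthal sum: -3 + 2 + 1 = 0  ✓
2 ≤ 4 ≤ 8 (triangle on l)  ✓
L = 5 + 3 + 4 = 12 (even)  ✓

none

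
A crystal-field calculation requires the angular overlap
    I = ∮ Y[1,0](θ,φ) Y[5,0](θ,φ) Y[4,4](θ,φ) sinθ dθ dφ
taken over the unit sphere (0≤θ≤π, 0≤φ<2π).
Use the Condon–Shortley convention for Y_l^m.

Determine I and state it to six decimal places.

m-sum = 0 + 0 + 4 = 4 ≠ 0 ⇒ I = 0

0.000000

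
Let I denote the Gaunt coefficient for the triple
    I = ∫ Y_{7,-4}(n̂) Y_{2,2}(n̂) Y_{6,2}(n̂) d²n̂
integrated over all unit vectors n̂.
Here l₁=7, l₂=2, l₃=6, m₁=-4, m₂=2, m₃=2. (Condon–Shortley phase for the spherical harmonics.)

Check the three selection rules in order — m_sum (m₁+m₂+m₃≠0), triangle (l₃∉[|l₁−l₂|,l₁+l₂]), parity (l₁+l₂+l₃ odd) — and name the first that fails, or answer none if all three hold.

parity

Σmᵢ = 0  ✓
l₃∈[|l₁−l₂|,l₁+l₂]=[5,9], have l₃=6  ✓
Σlᵢ = 15 ⇒ odd  ✗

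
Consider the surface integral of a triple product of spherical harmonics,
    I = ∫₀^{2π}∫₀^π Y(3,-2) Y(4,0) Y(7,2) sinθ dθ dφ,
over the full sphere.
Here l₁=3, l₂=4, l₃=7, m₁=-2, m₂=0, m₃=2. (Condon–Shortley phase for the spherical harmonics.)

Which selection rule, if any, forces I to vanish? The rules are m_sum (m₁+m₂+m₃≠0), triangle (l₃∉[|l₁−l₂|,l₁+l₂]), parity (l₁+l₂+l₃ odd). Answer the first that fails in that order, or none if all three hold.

none

Σmᵢ = 0  ✓
l₃∈[|l₁−l₂|,l₁+l₂]=[1,7], have l₃=7  ✓
Σlᵢ = 14 ⇒ even  ✓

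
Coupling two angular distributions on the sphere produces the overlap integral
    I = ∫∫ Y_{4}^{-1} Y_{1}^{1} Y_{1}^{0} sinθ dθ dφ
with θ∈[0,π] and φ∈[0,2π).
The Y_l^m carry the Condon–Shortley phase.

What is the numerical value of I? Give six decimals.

triangle: need 3≤l₃≤5, have 1; I=0

0.000000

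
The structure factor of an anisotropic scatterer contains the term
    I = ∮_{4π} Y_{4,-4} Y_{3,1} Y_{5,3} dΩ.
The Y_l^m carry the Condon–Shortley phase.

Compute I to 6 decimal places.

0.169606

m-sum 0 ✓  L=12 even ✓  1≤5≤7 ✓
Π(2lᵢ+1) = 9×7×11 = 693
triangle coeff Δ(4,3,5) = 1/180180
Σ_t [0,2]: t=0:+1/576 t=1:−1/144 t=2:+1/576 = -1/288
(3j)²=20/1001 [(4 3 5; 0 0 0)], sign=+1
Σ_t [2,2]: t=2:+1/5760 = 1/5760
(3j)²=56/2145 [(4 3 5; -4 1 3)], sign=+1
⇒ 4πI² = 672/1859
I = (+1)√(672/1859/(4π)) = 0.16960553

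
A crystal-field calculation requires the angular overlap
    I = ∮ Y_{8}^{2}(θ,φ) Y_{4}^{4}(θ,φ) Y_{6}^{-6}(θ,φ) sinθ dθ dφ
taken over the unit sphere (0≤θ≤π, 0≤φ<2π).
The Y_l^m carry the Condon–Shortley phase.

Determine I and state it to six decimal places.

-0.011709

Checks pass: Σm=0; 18 even; l₃=6∈[4,12].
(2·8+1)(2·4+1)(2·6+1) = 1989
Δ: 6! 10! 2! / 19! → 1/23279256
sum: t=2:+1/1658880 t=3:−1/518400 t=4:+1/1658880 = -1/1382400
3j²(8 4 6; 0 0 0) = Δ·Π!·Σ² = 504/46189  (sign -1)
sum: t=6:+1/5225472000 = 1/5225472000
3j²(8 4 6; 2 4 -6) = Δ·Π!·Σ² = 1/12597  (sign +1)
combine: 4πI² = 1989·504/46189·1/12597 = 1512/877591
take √, sign -1: I = -0.01170914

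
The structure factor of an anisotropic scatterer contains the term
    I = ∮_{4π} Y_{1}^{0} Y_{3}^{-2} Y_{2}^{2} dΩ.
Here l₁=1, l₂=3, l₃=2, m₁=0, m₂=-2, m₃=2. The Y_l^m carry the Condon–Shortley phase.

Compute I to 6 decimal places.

0.184674

Rules hold: Σm=0, L=6 even, 2≤2≤4.
N = 3·7·5 = 105
Δ = 2!·0!·4!/7! = 1/105
Racah Σ t=1..1: t=1:−1/4 = -1/4
⇒ 3j(1 3 2; 0 0 0)² = 3/35, sgn -1
Racah Σ t=1..1: t=1:−1/24 = -1/24
⇒ 3j(1 3 2; 0 -2 2)² = 1/21, sgn -1
4πI² = N·(3j₀)²·(3jₘ)² = 3/7
I = +1·√(0.428571/4π) = 0.18467439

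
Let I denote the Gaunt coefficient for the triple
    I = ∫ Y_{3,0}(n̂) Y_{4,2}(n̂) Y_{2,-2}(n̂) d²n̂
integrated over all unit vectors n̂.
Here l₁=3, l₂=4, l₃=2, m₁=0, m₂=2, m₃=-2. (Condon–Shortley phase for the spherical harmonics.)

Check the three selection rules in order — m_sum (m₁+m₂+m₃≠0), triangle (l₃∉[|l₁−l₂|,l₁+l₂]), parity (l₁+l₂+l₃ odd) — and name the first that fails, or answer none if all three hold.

Σmᵢ = 0  ✓
l₃∈[|l₁−l₂|,l₁+l₂]=[1,7], have l₃=2  ✓
Σlᵢ = 9 ⇒ odd  ✗

parity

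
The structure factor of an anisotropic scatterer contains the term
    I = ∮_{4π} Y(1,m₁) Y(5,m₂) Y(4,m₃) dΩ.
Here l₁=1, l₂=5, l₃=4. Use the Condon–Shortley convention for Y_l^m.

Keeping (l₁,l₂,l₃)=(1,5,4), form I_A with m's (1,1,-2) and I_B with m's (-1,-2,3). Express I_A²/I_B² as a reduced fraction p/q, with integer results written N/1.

l's match ⇒ only the (l;m) 3-j factors differ between A and B.
A: triangle coeff Δ(1,5,4) = 1/495; Σ_t [0,0]: t=0:+1/2880 = 1/2880; (3j)²=2/165 [(1 5 4; 1 1 -2)], sign=+1
B: triangle coeff Δ(1,5,4) = 1/495; Σ_t [2,2]: t=2:+1/10080 = 1/10080; (3j)²=1/165 [(1 5 4; -1 -2 3)], sign=-1
I_A²/I_B² = (2/165)/(1/165) = 2/1

2/1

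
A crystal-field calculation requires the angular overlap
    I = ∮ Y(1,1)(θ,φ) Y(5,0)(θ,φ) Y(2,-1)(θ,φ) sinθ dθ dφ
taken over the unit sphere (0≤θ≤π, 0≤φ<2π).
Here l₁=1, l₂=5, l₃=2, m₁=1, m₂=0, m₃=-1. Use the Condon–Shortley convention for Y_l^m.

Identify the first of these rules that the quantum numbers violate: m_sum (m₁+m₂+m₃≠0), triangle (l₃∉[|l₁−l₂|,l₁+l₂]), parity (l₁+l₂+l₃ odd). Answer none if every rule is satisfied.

triangle

Σmᵢ = 0  ✓
l₃∈[|l₁−l₂|,l₁+l₂]=[4,6], have l₃=2  ✗
Σlᵢ = 8 ⇒ even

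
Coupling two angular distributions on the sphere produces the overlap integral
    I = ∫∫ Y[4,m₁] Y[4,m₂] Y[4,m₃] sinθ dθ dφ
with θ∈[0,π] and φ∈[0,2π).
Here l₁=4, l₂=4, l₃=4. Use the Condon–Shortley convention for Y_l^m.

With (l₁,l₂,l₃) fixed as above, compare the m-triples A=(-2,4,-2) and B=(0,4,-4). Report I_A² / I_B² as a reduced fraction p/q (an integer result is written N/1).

45/14

Same 4,4,4: normalisation and zero-m 3j drop out of the ratio.
A: Δ: 4! 4! 4! / 13! → 1/450450; sum: t=4:+1/2304 = 1/2304; 3j²(4 4 4; -2 4 -2) = Δ·Π!·Σ² = 5/143  (sign +1)
B: Δ: 4! 4! 4! / 13! → 1/450450; sum: t=4:+1/13824 = 1/13824; 3j²(4 4 4; 0 4 -4) = Δ·Π!·Σ² = 14/1287  (sign +1)
I_A²/I_B² = (5/143)/(14/1287) = 45/14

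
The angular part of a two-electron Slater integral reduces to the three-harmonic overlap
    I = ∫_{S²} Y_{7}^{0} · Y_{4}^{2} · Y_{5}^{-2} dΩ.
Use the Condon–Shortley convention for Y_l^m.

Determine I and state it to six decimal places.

-0.145720

m-sum 0 ✓  L=16 even ✓  3≤5≤11 ✓
Π(2lᵢ+1) = 15×9×11 = 1485
triangle coeff Δ(7,4,5) = 1/6126120
Σ_t [2,4]: t=2:+1/69120 t=3:−1/20736 t=4:+1/69120 = -1/51840
(3j)²=280/21879 [(7 4 5; 0 0 0)], sign=+1
Σ_t [4,6]: t=4:+1/69120 t=5:−1/172800 t=6:+1/7257600 = 1/113400
(3j)²=512/36465 [(7 4 5; 0 2 -2)], sign=-1
⇒ 4πI² = 143360/537251
I = (-1)√(143360/537251/(4π)) = -0.14572043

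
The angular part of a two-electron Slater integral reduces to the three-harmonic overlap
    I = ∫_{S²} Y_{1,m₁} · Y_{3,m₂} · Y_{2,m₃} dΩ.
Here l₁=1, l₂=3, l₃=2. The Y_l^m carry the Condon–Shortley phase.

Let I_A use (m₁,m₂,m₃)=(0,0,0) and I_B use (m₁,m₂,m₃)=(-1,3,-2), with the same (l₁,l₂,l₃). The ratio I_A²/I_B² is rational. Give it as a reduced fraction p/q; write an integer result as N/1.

l's match ⇒ only the (l;m) 3-j factors differ between A and B.
A: triangle coeff Δ(1,3,2) = 1/105; Σ_t [1,1]: t=1:−1/4 = -1/4; (3j)²=3/35 [(1 3 2; 0 0 0)], sign=-1
B: triangle coeff Δ(1,3,2) = 1/105; Σ_t [2,2]: t=2:+1/48 = 1/48; (3j)²=1/7 [(1 3 2; -1 3 -2)], sign=+1
I_A²/I_B² = (3/35)/(1/7) = 3/5

3/5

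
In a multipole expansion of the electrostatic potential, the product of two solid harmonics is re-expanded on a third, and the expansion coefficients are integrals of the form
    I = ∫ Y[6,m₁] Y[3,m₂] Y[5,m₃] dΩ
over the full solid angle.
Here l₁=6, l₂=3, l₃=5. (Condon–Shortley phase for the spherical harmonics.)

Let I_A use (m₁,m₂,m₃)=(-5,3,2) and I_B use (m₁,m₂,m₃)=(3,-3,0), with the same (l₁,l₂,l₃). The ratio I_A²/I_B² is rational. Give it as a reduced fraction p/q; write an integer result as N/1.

Shared (l₁,l₂,l₃)=(6,3,5): N and (l;000)² cancel in I_A²/I_B².
A: Δ = 4!·8!·2!/15! = 1/675675; Racah Σ t=4..4: t=4:+1/241920 = 1/241920; ⇒ 3j(6 3 5; -5 3 2)² = 2/91, sgn -1
B: Δ = 4!·8!·2!/15! = 1/675675; Racah Σ t=0..0: t=0:+1/34560 = 1/34560; ⇒ 3j(6 3 5; 3 -3 0)² = 4/143, sgn -1
I_A²/I_B² = (2/91)/(4/143) = 11/14

11/14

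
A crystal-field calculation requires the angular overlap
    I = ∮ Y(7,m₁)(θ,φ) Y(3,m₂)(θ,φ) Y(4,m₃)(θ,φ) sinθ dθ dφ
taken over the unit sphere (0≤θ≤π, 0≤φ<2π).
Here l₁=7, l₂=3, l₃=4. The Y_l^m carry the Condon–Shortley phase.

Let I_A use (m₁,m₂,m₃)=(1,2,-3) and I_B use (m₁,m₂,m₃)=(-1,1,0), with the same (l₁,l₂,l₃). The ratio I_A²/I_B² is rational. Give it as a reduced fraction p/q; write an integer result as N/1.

Shared (l₁,l₂,l₃)=(7,3,4): N and (l;000)² cancel in I_A²/I_B².
A: Δ = 6!·8!·0!/15! = 1/45045; Racah Σ t=5..5: t=5:−1/604800 = -1/604800; ⇒ 3j(7 3 4; 1 2 -3)² = 16/15015, sgn +1
B: Δ = 6!·8!·0!/15! = 1/45045; Racah Σ t=4..4: t=4:+1/27648 = 1/27648; ⇒ 3j(7 3 4; -1 1 0)² = 10/429, sgn +1
I_A²/I_B² = (16/15015)/(10/429) = 8/175

8/175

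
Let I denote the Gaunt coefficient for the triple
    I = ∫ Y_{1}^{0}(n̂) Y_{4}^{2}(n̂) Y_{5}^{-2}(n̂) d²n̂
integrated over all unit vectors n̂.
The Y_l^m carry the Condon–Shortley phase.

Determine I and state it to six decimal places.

0.225034

Checks pass: Σm=0; 10 even; l₃=5∈[3,5].
(2·1+1)(2·4+1)(2·5+1) = 297
Δ: 0! 2! 8! / 11! → 1/495
sum: t=0:+1/576 = 1/576
3j²(1 4 5; 0 0 0) = Δ·Π!·Σ² = 5/99  (sign -1)
sum: t=0:+1/1440 = 1/1440
3j²(1 4 5; 0 2 -2) = Δ·Π!·Σ² = 7/165  (sign -1)
combine: 4πI² = 297·5/99·7/165 = 7/11
take √, sign +1: I = 0.22503380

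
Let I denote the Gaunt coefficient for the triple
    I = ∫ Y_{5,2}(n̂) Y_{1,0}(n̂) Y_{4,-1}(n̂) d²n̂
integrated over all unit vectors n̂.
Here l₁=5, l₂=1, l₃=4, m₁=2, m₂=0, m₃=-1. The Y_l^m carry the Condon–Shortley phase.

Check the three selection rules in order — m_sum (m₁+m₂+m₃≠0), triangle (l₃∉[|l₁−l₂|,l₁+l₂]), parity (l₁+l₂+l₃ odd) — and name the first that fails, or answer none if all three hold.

m_sum

Σmᵢ = 1  ✗
l₃∈[|l₁−l₂|,l₁+l₂]=[4,6], have l₃=4
Σlᵢ = 10 ⇒ even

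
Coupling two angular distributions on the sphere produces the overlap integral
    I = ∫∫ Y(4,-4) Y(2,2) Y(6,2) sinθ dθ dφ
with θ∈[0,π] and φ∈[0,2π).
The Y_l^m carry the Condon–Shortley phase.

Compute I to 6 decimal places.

0.015904

m-sum 0 ✓  L=12 even ✓  2≤6≤6 ✓
Π(2lᵢ+1) = 9×5×13 = 585
triangle coeff Δ(4,2,6) = 1/6435
Σ_t [0,0]: t=0:+1/2304 = 1/2304
(3j)²=5/143 [(4 2 6; 0 0 0)], sign=+1
Σ_t [0,0]: t=0:+1/967680 = 1/967680
(3j)²=1/6435 [(4 2 6; -4 2 2)], sign=+1
⇒ 4πI² = 5/1573
I = (+1)√(5/1573/(4π)) = 0.01590434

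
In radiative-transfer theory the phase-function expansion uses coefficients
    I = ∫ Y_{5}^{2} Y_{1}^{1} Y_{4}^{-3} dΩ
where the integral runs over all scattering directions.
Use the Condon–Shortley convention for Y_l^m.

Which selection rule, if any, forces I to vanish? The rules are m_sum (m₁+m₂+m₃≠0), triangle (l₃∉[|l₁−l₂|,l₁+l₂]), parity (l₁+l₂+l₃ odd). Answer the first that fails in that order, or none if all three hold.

none

azimuthal sum: 2 + 1 − 3 = 0  ✓
4 ≤ 4 ≤ 6 (triangle on l)  ✓
L = 5 + 1 + 4 = 10 (even)  ✓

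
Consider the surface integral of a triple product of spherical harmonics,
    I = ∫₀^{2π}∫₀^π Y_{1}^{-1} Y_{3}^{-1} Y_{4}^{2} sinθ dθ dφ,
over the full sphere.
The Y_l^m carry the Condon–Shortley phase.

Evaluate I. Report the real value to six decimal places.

m-sum 0 ✓  L=8 even ✓  2≤4≤4 ✓
Π(2lᵢ+1) = 3×7×9 = 189
triangle coeff Δ(1,3,4) = 1/252
Σ_t [0,0]: t=0:+1/36 = 1/36
(3j)²=4/63 [(1 3 4; 0 0 0)], sign=+1
Σ_t [0,0]: t=0:+1/96 = 1/96
(3j)²=5/84 [(1 3 4; -1 -1 2)], sign=+1
⇒ 4πI² = 5/7
I = (+1)√(5/7/(4π)) = 0.23841361

0.238414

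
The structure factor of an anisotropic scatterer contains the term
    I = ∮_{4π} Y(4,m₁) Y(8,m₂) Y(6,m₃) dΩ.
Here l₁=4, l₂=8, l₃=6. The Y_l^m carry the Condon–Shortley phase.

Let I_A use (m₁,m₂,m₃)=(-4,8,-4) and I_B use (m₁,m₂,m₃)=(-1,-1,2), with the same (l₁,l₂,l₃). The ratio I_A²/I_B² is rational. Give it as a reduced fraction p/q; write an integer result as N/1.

16016/2523

l's match ⇒ only the (l;m) 3-j factors differ between A and B.
A: triangle coeff Δ(4,8,6) = 1/23279256; Σ_t [6,6]: t=6:+1/5225472000 = 1/5225472000; (3j)²=28/2907 [(4 8 6; -4 8 -4)], sign=+1
B: triangle coeff Δ(4,8,6) = 1/23279256; Σ_t [3,5]: t=3:−1/1244160 t=4:+1/1451520 t=5:−1/19353600 = -29/174182400; (3j)²=841/554268 [(4 8 6; -1 -1 2)], sign=-1
I_A²/I_B² = (28/2907)/(841/554268) = 16016/2523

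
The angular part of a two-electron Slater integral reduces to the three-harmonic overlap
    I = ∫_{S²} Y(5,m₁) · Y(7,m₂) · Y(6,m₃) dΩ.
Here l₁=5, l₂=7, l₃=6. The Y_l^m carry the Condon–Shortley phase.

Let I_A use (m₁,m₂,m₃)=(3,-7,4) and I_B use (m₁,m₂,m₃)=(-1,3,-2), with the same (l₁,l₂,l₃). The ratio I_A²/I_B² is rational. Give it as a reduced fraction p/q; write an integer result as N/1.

Same 5,7,6: normalisation and zero-m 3j drop out of the ratio.
A: Δ: 6! 4! 8! / 19! → 1/174594420; sum: t=0:+1/116121600 = 1/116121600; 3j²(5 7 6; 3 -7 4) = Δ·Π!·Σ² = 7/323  (sign +1)
B: Δ: 6! 4! 8! / 19! → 1/174594420; sum: t=2:+1/46448640 t=3:−1/1088640 t=4:+1/276480 t=5:−1/518400 t=6:+1/9953280 = 23/25804800; 3j²(5 7 6; -1 3 -2) = Δ·Π!·Σ² = 42849/6466460  (sign +1)
I_A²/I_B² = (7/323)/(42849/6466460) = 140140/42849

140140/42849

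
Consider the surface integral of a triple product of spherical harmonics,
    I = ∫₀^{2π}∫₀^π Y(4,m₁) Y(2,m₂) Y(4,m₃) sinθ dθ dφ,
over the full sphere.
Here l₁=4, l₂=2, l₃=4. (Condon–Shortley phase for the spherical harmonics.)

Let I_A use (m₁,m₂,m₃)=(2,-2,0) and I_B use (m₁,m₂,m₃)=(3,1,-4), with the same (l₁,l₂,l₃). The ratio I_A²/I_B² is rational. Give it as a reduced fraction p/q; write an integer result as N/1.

Shared (l₁,l₂,l₃)=(4,2,4): N and (l;000)² cancel in I_A²/I_B².
A: Δ = 2!·6!·2!/11! = 1/13860; Racah Σ t=0..0: t=0:+1/192 = 1/192; ⇒ 3j(4 2 4; 2 -2 0)² = 3/77, sgn +1
B: Δ = 2!·6!·2!/11! = 1/13860; Racah Σ t=1..1: t=1:−1/1440 = -1/1440; ⇒ 3j(4 2 4; 3 1 -4)² = 7/165, sgn -1
I_A²/I_B² = (3/77)/(7/165) = 45/49

45/49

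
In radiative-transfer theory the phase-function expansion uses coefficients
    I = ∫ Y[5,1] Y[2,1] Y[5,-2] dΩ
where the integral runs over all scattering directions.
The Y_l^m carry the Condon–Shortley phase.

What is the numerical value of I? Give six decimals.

0.104819

Checks pass: Σm=0; 12 even; l₃=5∈[3,7].
(2·5+1)(2·2+1)(2·5+1) = 605
Δ: 2! 8! 2! / 13! → 1/38610
sum: t=0:+1/2880 t=1:−1/576 t=2:+1/2880 = -1/960
3j²(5 2 5; 0 0 0) = Δ·Π!·Σ² = 10/429  (sign +1)
sum: t=1:−1/1440 t=2:+1/2880 = -1/2880
3j²(5 2 5; 1 1 -2) = Δ·Π!·Σ² = 7/715  (sign +1)
combine: 4πI² = 605·10/429·7/715 = 70/507
take √, sign +1: I = 0.10481902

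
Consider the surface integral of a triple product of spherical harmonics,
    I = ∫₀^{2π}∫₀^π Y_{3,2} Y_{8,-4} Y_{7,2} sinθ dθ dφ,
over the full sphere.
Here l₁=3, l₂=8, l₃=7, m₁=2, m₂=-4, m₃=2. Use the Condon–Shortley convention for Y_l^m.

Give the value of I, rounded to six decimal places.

Checks pass: Σm=0; 18 even; l₃=7∈[5,11].
(2·3+1)(2·8+1)(2·7+1) = 1785
Δ: 4! 2! 12! / 19! → 1/5290740
sum: t=1:−1/7257600 t=2:+1/2073600 t=3:−1/7257600 = 1/4838400
3j²(3 8 7; 0 0 0) = Δ·Π!·Σ² = 252/20995  (sign -1)
sum: t=0:+1/23224320 t=1:−1/26127360 = 1/209018880
3j²(3 8 7; 2 -4 2) = Δ·Π!·Σ² = 275/1058148  (sign -1)
combine: 4πI² = 1785·252/20995·275/1058148 = 5775/1037153
take √, sign +1: I = 0.02104988

0.021050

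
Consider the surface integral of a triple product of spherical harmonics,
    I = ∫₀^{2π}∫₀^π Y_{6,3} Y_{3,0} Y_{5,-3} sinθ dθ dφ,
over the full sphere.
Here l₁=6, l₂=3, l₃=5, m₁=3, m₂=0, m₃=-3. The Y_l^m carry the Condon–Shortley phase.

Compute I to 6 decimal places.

0.036034

m-sum 0 ✓  L=14 even ✓  3≤5≤9 ✓
Π(2lᵢ+1) = 13×7×11 = 1001
triangle coeff Δ(6,3,5) = 1/675675
Σ_t [1,3]: t=1:−1/8640 t=2:+1/2304 t=3:−1/8640 = 7/34560
(3j)²=7/429 [(6 3 5; 0 0 0)], sign=-1
Σ_t [1,3]: t=1:−1/17280 t=2:+1/20160 t=3:−1/483840 = -1/96768
(3j)²=1/1001 [(6 3 5; 3 0 -3)], sign=-1
⇒ 4πI² = 7/429
I = (+1)√(7/429/(4π)) = 0.03603425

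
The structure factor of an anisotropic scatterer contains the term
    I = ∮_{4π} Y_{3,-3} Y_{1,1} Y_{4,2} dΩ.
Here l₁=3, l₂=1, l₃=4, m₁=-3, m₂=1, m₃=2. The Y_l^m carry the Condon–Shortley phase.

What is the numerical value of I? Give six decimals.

Rules hold: Σm=0, L=8 even, 2≤4≤4.
N = 7·3·9 = 189
Δ = 0!·6!·2!/9! = 1/252
Racah Σ t=0..0: t=0:+1/36 = 1/36
⇒ 3j(3 1 4; 0 0 0)² = 4/63, sgn +1
Racah Σ t=0..0: t=0:+1/1440 = 1/1440
⇒ 3j(3 1 4; -3 1 2)² = 1/252, sgn +1
4πI² = N·(3j₀)²·(3jₘ)² = 1/21
I = +1·√(0.047619/4π) = 0.06155813

0.061558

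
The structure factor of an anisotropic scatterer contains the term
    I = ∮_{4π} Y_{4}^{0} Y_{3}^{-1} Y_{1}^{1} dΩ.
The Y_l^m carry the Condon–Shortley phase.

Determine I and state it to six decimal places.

Checks pass: Σm=0; 8 even; l₃=1∈[1,7].
(2·4+1)(2·3+1)(2·1+1) = 189
Δ: 6! 2! 0! / 9! → 1/252
sum: t=3:−1/36 = -1/36
3j²(4 3 1; 0 0 0) = Δ·Π!·Σ² = 4/63  (sign +1)
sum: t=2:+1/96 = 1/96
3j²(4 3 1; 0 -1 1) = Δ·Π!·Σ² = 1/42  (sign +1)
combine: 4πI² = 189·4/63·1/42 = 2/7
take √, sign +1: I = 0.15078601

0.150786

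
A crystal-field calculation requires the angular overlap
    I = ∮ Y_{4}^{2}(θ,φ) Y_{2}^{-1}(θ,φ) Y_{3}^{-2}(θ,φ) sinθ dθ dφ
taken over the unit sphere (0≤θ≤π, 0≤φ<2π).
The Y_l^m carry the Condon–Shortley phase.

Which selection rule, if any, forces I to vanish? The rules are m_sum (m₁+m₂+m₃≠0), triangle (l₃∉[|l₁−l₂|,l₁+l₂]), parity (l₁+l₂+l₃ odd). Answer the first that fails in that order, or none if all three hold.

azimuthal sum: 2 − 1 − 2 = -1  ✗
2 ≤ 3 ≤ 6 (triangle on l)
L = 4 + 2 + 3 = 9 (odd)

m_sum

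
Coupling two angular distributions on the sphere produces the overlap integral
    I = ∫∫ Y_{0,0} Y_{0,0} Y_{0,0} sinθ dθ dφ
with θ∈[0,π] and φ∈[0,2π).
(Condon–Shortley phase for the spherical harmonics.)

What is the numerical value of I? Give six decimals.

0.282095

Checks pass: Σm=0; 0 even; l₃=0∈[0,0].
(2·0+1)(2·0+1)(2·0+1) = 1
Δ: 0! 0! 0! / 1! → 1/1
sum: t=0:+1/1 = 1/1
3j²(0 0 0; 0 0 0) = Δ·Π!·Σ² = 1/1  (sign +1)
(m-triple is (0,0,0) — same symbol as above.)
combine: 4πI² = 1·1·1 = 1/1
take √, sign +1: I = 0.28209479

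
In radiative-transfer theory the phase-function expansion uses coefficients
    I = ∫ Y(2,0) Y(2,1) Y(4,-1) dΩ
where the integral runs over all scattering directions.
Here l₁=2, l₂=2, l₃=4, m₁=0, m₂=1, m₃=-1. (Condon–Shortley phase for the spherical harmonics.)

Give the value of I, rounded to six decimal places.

-0.220728

Rules hold: Σm=0, L=8 even, 0≤4≤4.
N = 5·5·9 = 225
Δ = 0!·4!·4!/9! = 1/630
Racah Σ t=0..0: t=0:+1/16 = 1/16
⇒ 3j(2 2 4; 0 0 0)² = 2/35, sgn +1
Racah Σ t=0..0: t=0:+1/24 = 1/24
⇒ 3j(2 2 4; 0 1 -1)² = 1/21, sgn -1
4πI² = N·(3j₀)²·(3jₘ)² = 30/49
I = -1·√(0.612245/4π) = -0.22072812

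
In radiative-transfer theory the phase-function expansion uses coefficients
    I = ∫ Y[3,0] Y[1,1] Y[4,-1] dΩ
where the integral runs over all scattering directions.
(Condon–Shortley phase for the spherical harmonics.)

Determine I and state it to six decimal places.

m-sum 0 ✓  L=8 even ✓  2≤4≤4 ✓
Π(2lᵢ+1) = 7×3×9 = 189
triangle coeff Δ(3,1,4) = 1/252
Σ_t [0,0]: t=0:+1/36 = 1/36
(3j)²=4/63 [(3 1 4; 0 0 0)], sign=+1
Σ_t [0,0]: t=0:+1/72 = 1/72
(3j)²=5/126 [(3 1 4; 0 1 -1)], sign=-1
⇒ 4πI² = 10/21
I = (-1)√(10/21/(4π)) = -0.19466390

-0.194664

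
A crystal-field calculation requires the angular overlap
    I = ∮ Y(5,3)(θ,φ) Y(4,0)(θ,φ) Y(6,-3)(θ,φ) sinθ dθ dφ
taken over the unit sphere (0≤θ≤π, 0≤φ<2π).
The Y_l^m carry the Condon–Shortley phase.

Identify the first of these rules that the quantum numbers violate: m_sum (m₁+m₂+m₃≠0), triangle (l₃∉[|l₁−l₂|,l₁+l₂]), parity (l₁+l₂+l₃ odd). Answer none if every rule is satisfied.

Σmᵢ = 0  ✓
l₃∈[|l₁−l₂|,l₁+l₂]=[1,9], have l₃=6  ✓
Σlᵢ = 15 ⇒ odd  ✗

parity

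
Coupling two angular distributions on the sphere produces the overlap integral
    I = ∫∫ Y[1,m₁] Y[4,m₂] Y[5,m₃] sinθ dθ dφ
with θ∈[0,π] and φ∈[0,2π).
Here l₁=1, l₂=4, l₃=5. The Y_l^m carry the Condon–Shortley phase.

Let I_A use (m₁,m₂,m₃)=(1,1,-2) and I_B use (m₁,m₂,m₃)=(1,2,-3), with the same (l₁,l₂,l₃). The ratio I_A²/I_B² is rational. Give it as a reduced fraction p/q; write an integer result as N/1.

3/4

l's match ⇒ only the (l;m) 3-j factors differ between A and B.
A: triangle coeff Δ(1,4,5) = 1/495; Σ_t [0,0]: t=0:+1/1440 = 1/1440; (3j)²=7/165 [(1 4 5; 1 1 -2)], sign=-1
B: triangle coeff Δ(1,4,5) = 1/495; Σ_t [0,0]: t=0:+1/2880 = 1/2880; (3j)²=28/495 [(1 4 5; 1 2 -3)], sign=+1
I_A²/I_B² = (7/165)/(28/495) = 3/4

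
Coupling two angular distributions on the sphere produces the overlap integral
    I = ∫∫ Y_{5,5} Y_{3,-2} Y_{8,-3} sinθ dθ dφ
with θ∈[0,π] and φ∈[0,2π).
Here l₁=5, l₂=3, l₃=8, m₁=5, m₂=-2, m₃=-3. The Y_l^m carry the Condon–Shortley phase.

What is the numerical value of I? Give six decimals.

m-sum 0 ✓  L=16 even ✓  2≤8≤8 ✓
Π(2lᵢ+1) = 11×7×17 = 1309
triangle coeff Δ(5,3,8) = 1/136136
Σ_t [0,0]: t=0:+1/518400 = 1/518400
(3j)²=56/2431 [(5 3 8; 0 0 0)], sign=+1
Σ_t [0,0]: t=0:+1/435456000 = 1/435456000
(3j)²=1/12376 [(5 3 8; 5 -2 -3)], sign=-1
⇒ 4πI² = 7/2873
I = (-1)√(7/2873/(4π)) = -0.01392439

-0.013924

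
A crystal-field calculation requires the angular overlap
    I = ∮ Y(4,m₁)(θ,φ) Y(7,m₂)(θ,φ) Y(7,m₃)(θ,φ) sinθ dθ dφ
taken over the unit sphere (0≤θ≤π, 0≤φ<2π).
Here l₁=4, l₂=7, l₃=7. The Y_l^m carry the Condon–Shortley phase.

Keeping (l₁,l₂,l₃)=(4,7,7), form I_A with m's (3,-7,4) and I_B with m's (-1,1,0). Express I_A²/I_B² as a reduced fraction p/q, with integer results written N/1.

11011/1458

Same 4,7,7: normalisation and zero-m 3j drop out of the ratio.
A: Δ: 4! 4! 10! / 19! → 1/58198140; sum: t=0:+1/522547200 = 1/522547200; 3j²(4 7 7; 3 -7 4) = Δ·Π!·Σ² = 77/11628  (sign -1)
B: Δ: 4! 4! 10! / 19! → 1/58198140; sum: t=1:−1/4354560 t=2:+1/414720 t=3:−1/345600 t=4:+1/2488320 = -1/3225600; 3j²(4 7 7; -1 1 0) = Δ·Π!·Σ² = 81/92378  (sign +1)
I_A²/I_B² = (77/11628)/(81/92378) = 11011/1458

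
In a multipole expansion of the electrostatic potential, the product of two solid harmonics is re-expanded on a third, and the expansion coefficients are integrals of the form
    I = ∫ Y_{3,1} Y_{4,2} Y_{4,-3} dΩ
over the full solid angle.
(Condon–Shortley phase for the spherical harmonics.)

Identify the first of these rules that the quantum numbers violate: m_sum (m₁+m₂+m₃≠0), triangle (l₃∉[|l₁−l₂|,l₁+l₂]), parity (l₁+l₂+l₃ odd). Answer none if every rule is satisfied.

Σmᵢ = 0  ✓
l₃∈[|l₁−l₂|,l₁+l₂]=[1,7], have l₃=4  ✓
Σlᵢ = 11 ⇒ odd  ✗

parity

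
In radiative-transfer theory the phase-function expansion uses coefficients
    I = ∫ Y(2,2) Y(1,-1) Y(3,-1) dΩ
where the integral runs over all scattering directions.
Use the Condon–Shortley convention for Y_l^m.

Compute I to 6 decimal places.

-0.082589

m-sum 0 ✓  L=6 even ✓  1≤3≤3 ✓
Π(2lᵢ+1) = 5×3×7 = 105
triangle coeff Δ(2,1,3) = 1/105
Σ_t [0,0]: t=0:+1/4 = 1/4
(3j)²=3/35 [(2 1 3; 0 0 0)], sign=-1
Σ_t [0,0]: t=0:+1/48 = 1/48
(3j)²=1/105 [(2 1 3; 2 -1 -1)], sign=+1
⇒ 4πI² = 3/35
I = (-1)√(3/35/(4π)) = -0.08258890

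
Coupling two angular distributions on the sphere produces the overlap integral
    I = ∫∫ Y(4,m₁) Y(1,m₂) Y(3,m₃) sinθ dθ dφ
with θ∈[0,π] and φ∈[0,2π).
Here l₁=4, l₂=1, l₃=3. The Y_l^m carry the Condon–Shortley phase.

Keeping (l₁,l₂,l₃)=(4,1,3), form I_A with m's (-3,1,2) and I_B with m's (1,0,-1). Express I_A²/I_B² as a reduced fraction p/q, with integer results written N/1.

7/5

Shared (l₁,l₂,l₃)=(4,1,3): N and (l;000)² cancel in I_A²/I_B².
A: Δ = 2!·6!·0!/9! = 1/252; Racah Σ t=2..2: t=2:+1/240 = 1/240; ⇒ 3j(4 1 3; -3 1 2)² = 1/12, sgn -1
B: Δ = 2!·6!·0!/9! = 1/252; Racah Σ t=1..1: t=1:−1/48 = -1/48; ⇒ 3j(4 1 3; 1 0 -1)² = 5/84, sgn -1
I_A²/I_B² = (1/12)/(5/84) = 7/5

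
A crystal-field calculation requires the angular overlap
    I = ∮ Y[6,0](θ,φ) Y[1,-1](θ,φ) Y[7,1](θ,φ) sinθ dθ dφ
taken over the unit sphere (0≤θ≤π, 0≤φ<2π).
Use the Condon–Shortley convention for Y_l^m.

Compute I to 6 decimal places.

-0.185147

m-sum 0 ✓  L=14 even ✓  5≤7≤7 ✓
Π(2lᵢ+1) = 13×3×15 = 585
triangle coeff Δ(6,1,7) = 1/1365
Σ_t [0,0]: t=0:+1/518400 = 1/518400
(3j)²=7/195 [(6 1 7; 0 0 0)], sign=-1
Σ_t [0,0]: t=0:+1/1036800 = 1/1036800
(3j)²=4/195 [(6 1 7; 0 -1 1)], sign=+1
⇒ 4πI² = 28/65
I = (-1)√(28/65/(4π)) = -0.18514731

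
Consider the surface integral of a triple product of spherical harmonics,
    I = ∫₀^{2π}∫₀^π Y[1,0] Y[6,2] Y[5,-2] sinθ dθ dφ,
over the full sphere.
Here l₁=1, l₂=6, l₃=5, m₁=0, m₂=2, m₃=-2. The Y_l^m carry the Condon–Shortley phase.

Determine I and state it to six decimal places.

0.231133

Checks pass: Σm=0; 12 even; l₃=5∈[5,7].
(2·1+1)(2·6+1)(2·5+1) = 429
Δ: 2! 0! 10! / 13! → 1/858
sum: t=1:−1/14400 = -1/14400
3j²(1 6 5; 0 0 0) = Δ·Π!·Σ² = 6/143  (sign +1)
sum: t=1:−1/30240 = -1/30240
3j²(1 6 5; 0 2 -2) = Δ·Π!·Σ² = 16/429  (sign +1)
combine: 4πI² = 429·6/143·16/429 = 96/143
take √, sign +1: I = 0.23113338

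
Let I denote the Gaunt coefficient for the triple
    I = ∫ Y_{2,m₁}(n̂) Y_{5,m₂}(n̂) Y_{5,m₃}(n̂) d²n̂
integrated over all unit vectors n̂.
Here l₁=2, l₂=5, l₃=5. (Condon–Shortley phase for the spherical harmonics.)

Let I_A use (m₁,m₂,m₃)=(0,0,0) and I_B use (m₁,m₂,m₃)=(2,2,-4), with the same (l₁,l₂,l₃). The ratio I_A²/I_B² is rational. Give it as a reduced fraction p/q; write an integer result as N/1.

25/18

Same 2,5,5: normalisation and zero-m 3j drop out of the ratio.
A: Δ: 2! 2! 8! / 13! → 1/38610; sum: t=0:+1/2880 t=1:−1/576 t=2:+1/2880 = -1/960; 3j²(2 5 5; 0 0 0) = Δ·Π!·Σ² = 10/429  (sign +1)
B: Δ: 2! 2! 8! / 13! → 1/38610; sum: t=0:+1/20160 = 1/20160; 3j²(2 5 5; 2 2 -4) = Δ·Π!·Σ² = 12/715  (sign -1)
I_A²/I_B² = (10/429)/(12/715) = 25/18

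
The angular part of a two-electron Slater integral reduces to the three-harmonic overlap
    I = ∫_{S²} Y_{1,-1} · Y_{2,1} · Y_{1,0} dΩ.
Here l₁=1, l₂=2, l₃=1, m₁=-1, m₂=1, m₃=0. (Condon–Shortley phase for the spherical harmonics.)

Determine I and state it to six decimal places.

-0.218510

Checks pass: Σm=0; 4 even; l₃=1∈[1,3].
(2·1+1)(2·2+1)(2·1+1) = 45
Δ: 2! 0! 2! / 5! → 1/30
sum: t=1:−1/1 = -1/1
3j²(1 2 1; 0 0 0) = Δ·Π!·Σ² = 2/15  (sign +1)
sum: t=2:+1/2 = 1/2
3j²(1 2 1; -1 1 0) = Δ·Π!·Σ² = 1/10  (sign -1)
combine: 4πI² = 45·2/15·1/10 = 3/5
take √, sign -1: I = -0.21850969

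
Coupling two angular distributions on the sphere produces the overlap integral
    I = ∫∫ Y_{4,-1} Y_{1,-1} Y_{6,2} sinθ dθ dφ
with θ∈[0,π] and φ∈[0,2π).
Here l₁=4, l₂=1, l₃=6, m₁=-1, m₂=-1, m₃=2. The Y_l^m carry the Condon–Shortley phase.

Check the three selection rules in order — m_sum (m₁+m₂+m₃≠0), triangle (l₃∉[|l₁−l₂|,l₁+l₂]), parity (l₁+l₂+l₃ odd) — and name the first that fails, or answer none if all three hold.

Σmᵢ = 0  ✓
l₃∈[|l₁−l₂|,l₁+l₂]=[3,5], have l₃=6  ✗
Σlᵢ = 11 ⇒ odd

triangle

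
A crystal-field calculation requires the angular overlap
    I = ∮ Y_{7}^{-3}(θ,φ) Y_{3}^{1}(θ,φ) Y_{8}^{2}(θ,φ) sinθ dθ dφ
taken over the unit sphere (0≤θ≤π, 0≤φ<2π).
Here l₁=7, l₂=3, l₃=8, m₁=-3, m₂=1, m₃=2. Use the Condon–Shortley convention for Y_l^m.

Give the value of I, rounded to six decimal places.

-0.104118

Checks pass: Σm=0; 18 even; l₃=8∈[4,10].
(2·7+1)(2·3+1)(2·8+1) = 1785
Δ: 2! 12! 4! / 19! → 1/5290740
sum: t=0:+1/7257600 t=1:−1/2073600 t=2:+1/7257600 = -1/4838400
3j²(7 3 8; 0 0 0) = Δ·Π!·Σ² = 252/20995  (sign -1)
sum: t=0:+1/348364800 t=1:−1/13063680 t=2:+1/7741440 = 29/522547200
3j²(7 3 8; -3 1 2) = Δ·Π!·Σ² = 1682/264537  (sign +1)
combine: 4πI² = 1785·252/20995·1682/264537 = 141288/1037153
take √, sign -1: I = -0.10411811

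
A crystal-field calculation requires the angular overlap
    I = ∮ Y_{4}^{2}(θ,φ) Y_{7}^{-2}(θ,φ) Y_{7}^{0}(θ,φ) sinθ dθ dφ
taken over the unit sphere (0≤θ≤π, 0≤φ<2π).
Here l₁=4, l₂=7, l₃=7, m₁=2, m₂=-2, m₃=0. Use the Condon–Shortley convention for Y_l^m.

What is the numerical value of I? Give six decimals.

m-sum 0 ✓  L=18 even ✓  3≤7≤11 ✓
Π(2lᵢ+1) = 9×15×15 = 2025
triangle coeff Δ(4,7,7) = 1/58198140
Σ_t [0,4]: t=0:+1/17418240 t=1:−1/622080 t=2:+1/230400 t=3:−1/622080 t=4:+1/17418240 = 1/806400
(3j)²=2268/230945 [(4 7 7; 0 0 0)], sign=-1
Σ_t [0,2]: t=0:+1/1382400 t=1:−1/622080 t=2:+1/2903040 = -47/87091200
(3j)²=2209/277134 [(4 7 7; 2 -2 0)], sign=+1
⇒ 4πI² = 338175810/2133423721
I = (-1)√(338175810/2133423721/(4π)) = -0.11231242

-0.112312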